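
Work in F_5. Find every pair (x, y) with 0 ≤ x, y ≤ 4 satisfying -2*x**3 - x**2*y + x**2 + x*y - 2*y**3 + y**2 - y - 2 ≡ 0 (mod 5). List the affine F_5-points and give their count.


Affine F_5-points: {(0, 3), (1, 1), (3, 1)}; count = 3.

For each of the 25 pairs (x, y) ∈ F_5², evaluate f(x, y) mod 5. Record the zeros.
  x = 0: [0↦3, 1↦1, 2↦4, 3↦0, 4↦2]  zeros at y ∈ {3}
  x = 1: [0↦2, 1↦0, 2↦3, 3↦4, 4↦1]  zeros at y ∈ {1}
  x = 2: [0↦1, 1↦2, 2↦3, 3↦2, 4↦2]  zeros at y ∈ ∅
  x = 3: [0↦3, 1↦0, 2↦2, 3↦2, 4↦3]  zeros at y ∈ {1}
  x = 4: [0↦1, 1↦2, 2↦3, 3↦2, 4↦2]  zeros at y ∈ ∅
Collecting zeros: affine points = {(0, 3), (1, 1), (3, 1)}.
Total count |C(F_5)_aff| = 3.


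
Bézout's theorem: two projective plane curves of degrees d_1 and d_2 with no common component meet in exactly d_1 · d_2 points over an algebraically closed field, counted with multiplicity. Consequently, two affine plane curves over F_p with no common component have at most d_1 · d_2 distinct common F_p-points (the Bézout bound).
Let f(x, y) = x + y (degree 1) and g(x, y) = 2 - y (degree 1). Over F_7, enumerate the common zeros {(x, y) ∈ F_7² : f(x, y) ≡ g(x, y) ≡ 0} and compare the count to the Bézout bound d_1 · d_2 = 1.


Common zeros: {(5, 2)}; count = 1; Bézout bound = 1.

deg(f) = 1, deg(g) = 1, so Bézout bound = 1.
Scan x ∈ F_7. For each x, list the y ∈ F_7 with f(x, y) ≡ 0 and those with g(x, y) ≡ 0 (mod 7); the common zeros in that column are the intersection.
  x = 0: f ≡ 0 at y ∈ {0}; g ≡ 0 at y ∈ {2}; common: ∅.
  x = 1: f ≡ 0 at y ∈ {6}; g ≡ 0 at y ∈ {2}; common: ∅.
  x = 2: f ≡ 0 at y ∈ {5}; g ≡ 0 at y ∈ {2}; common: ∅.
  x = 3: f ≡ 0 at y ∈ {4}; g ≡ 0 at y ∈ {2}; common: ∅.
  x = 4: f ≡ 0 at y ∈ {3}; g ≡ 0 at y ∈ {2}; common: ∅.
  x = 5: f ≡ 0 at y ∈ {2}; g ≡ 0 at y ∈ {2}; common: {2}.
  x = 6: f ≡ 0 at y ∈ {1}; g ≡ 0 at y ∈ {2}; common: ∅.
Collecting: common zeros = {(5, 2)}, so the count is 1.
Comparison with the Bézout bound: 1 ≤ 1 = deg(f)·deg(g), as expected for curves with no common component (the bound is attained).


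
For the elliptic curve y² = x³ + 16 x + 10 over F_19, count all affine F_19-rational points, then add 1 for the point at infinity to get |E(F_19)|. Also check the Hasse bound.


Affine points = {(3, 3), (3, 16), (4, 9), (4, 10), (5, 5), (5, 14), (7, 3), (7, 16), (8, 2), (8, 17), (9, 3), (9, 16), (10, 7), (10, 12), (11, 4), (11, 15), (12, 7), (12, 12), (16, 7), (16, 12)}; affine count = 20; |E(F_19)| = 21.

Discriminant check: Δ ∝ 4a³ + 27b² = 4·16³ + 27·10² = 4·4096 + 27·100 ≡ 8 (mod 19). Nonzero ⇒ E is nonsingular.
For each x ∈ F_19, compute rhs = x³ + 16·x + 10 mod 19, then count y ∈ F_19 with y² ≡ rhs.
  x = 0: rhs = 10, matching y values: none (0 points).
  x = 1: rhs = 8, matching y values: none (0 points).
  x = 2: rhs = 12, matching y values: none (0 points).
  x = 3: rhs = 9, matching y values: 3, 16 (2 points).
  x = 4: rhs = 5, matching y values: 9, 10 (2 points).
  x = 5: rhs = 6, matching y values: 5, 14 (2 points).
  x = 6: rhs = 18, matching y values: none (0 points).
  x = 7: rhs = 9, matching y values: 3, 16 (2 points).
  x = 8: rhs = 4, matching y values: 2, 17 (2 points).
  x = 9: rhs = 9, matching y values: 3, 16 (2 points).
  x = 10: rhs = 11, matching y values: 7, 12 (2 points).
  x = 11: rhs = 16, matching y values: 4, 15 (2 points).
  x = 12: rhs = 11, matching y values: 7, 12 (2 points).
  x = 13: rhs = 2, matching y values: none (0 points).
  x = 14: rhs = 14, matching y values: none (0 points).
  x = 15: rhs = 15, matching y values: none (0 points).
  x = 16: rhs = 11, matching y values: 7, 12 (2 points).
  x = 17: rhs = 8, matching y values: none (0 points).
  x = 18: rhs = 12, matching y values: none (0 points).
Total affine count: 20.
Full point count |E(F_19)| = 20 + 1 = 21.
Hasse bound: |21 − (19+1)| = |1| = 1 ≤ 2√19 ≈ 8.7178 ✓.


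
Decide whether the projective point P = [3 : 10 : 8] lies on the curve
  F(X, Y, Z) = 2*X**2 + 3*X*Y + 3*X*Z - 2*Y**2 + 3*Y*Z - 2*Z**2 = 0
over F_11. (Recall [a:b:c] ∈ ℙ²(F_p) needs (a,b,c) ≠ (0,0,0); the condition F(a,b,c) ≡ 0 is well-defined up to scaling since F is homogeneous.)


F(3,10,8) ≡ 4 (mod 11); P is NOT on the curve.

Evaluate F(3, 10, 8) term-by-term (mod 11).
  2*X**2 ↦ 2·9·1·1 = 18
  3*X*Y ↦ 3·3·10·1 = 90
  3*X*Z ↦ 3·3·1·8 = 72
  -2*Y**2 ↦ -2·1·100·1 = -200
  3*Y*Z ↦ 3·1·10·8 = 240
  -2*Z**2 ↦ -2·1·1·64 = -128
Sum: F(3, 10, 8) = (18) + (90) + (72) + (-200) + (240) + (-128) = 92.
Reducing mod 11: 92 ≡ 4 (mod 11).
Since F(a, b, c) ≡ 4 ≠ 0 (mod 11), P does NOT lie on the curve.


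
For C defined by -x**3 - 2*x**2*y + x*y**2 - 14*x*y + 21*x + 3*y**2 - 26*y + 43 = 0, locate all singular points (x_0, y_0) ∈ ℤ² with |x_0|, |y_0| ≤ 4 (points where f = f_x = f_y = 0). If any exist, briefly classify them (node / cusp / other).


Singular points: {(-2, 3)}; classification: cusp.

Compute partial derivatives:
  f_x = -3*x**2 - 4*x*y + y**2 - 14*y + 21.
  f_y = -2*x**2 + 2*x*y - 14*x + 6*y - 26.
Scan x_0 ∈ {−4, ..., 4}. For each x_0, f_y(x_0, y) is a polynomial in y; find its integer roots y ∈ {−4, ..., 4}, then test f_x and f at those candidates.
  x = -4: f_y(-4, y) = -2*y - 2; vanishes at y ∈ {-1}. (-4, -1): f_x = -28 ≠ 0.
  x = -3: f_y(-3, y) = -2; no integer root y with |y| ≤ 4.
  x = -2: f_y(-2, y) = 2*y - 6; vanishes at y ∈ {3}. (-2, 3): f_x = 0, f = 0 — SINGULAR.
  x = -1: f_y(-1, y) = 4*y - 14; no integer root y with |y| ≤ 4.
  x = 0: f_y(0, y) = 6*y - 26; no integer root y with |y| ≤ 4.
  x = 1: f_y(1, y) = 8*y - 42; no integer root y with |y| ≤ 4.
  x = 2: f_y(2, y) = 10*y - 62; no integer root y with |y| ≤ 4.
  x = 3: f_y(3, y) = 12*y - 86; no integer root y with |y| ≤ 4.
  x = 4: f_y(4, y) = 14*y - 114; no integer root y with |y| ≤ 4.
Only singular point on the grid: (-2, 3).
Classify: substitute x = -2 + u, y = 3 + v and expand: f = -u**3 - 2*u**2*v + u*v**2 + v**2.
No constant or linear terms (consistent with a singular point). Quadratic part: v**2. Cubic part: -u**3 - 2*u**2*v + u*v**2.
The quadratic part v**2 is a perfect square, so there is a single (double) tangent line v = 0, i.e. y = 3. Restricting the cubic part to that line (v = 0) leaves -u**3 ≠ 0, so f is not divisible by v and the branch is v² ≈ u**3 to lowest order — this is a cusp.
Classification: cusp.


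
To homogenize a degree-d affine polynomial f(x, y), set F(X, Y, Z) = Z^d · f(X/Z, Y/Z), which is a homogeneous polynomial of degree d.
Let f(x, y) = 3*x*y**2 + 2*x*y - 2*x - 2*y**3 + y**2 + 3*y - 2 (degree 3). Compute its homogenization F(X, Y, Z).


F(X, Y, Z) = 3*X*Y**2 + 2*X*Y*Z - 2*X*Z**2 - 2*Y**3 + Y**2*Z + 3*Y*Z**2 - 2*Z**3

deg(f) = 3.
Substitute x = X/Z, y = Y/Z into f, then multiply by Z^3.
  monomial 3·x^1·y^2 ↦ 3·X^1·Y^2·Z^0.
  monomial 2·x^1·y^1 ↦ 2·X^1·Y^1·Z^1.
  monomial -2·x^1·y^0 ↦ -2·X^1·Y^0·Z^2.
  monomial -2·x^0·y^3 ↦ -2·X^0·Y^3·Z^0.
  monomial 1·x^0·y^2 ↦ 1·X^0·Y^2·Z^1.
  monomial 3·x^0·y^1 ↦ 3·X^0·Y^1·Z^2.
  monomial -2·x^0·y^0 ↦ -2·X^0·Y^0·Z^3.
Collecting: F(X, Y, Z) = 3*X*Y**2 + 2*X*Y*Z - 2*X*Z**2 - 2*Y**3 + Y**2*Z + 3*Y*Z**2 - 2*Z**3.


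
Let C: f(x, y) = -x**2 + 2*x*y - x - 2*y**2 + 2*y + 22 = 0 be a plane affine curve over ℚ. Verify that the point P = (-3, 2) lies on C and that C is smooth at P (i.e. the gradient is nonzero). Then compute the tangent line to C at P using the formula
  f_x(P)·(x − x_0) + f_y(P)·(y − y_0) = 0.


Tangent line at P: 9*x - 12*y + 51 = 0.

Step 1: f(-3, 2) = 0, so P lies on C.
Step 2: partial derivatives
  f_x(x, y) = -2*x + 2*y - 1, f_y(x, y) = 2*x - 4*y + 2.
  f_x(P) = 9, f_y(P) = -12 (gradient nonzero, so P is smooth).
Step 3: tangent line at P: 9·(x − -3) + -12·(y − 2) = 0.
Expanding: 9*x - 12*y + 51 = 0.


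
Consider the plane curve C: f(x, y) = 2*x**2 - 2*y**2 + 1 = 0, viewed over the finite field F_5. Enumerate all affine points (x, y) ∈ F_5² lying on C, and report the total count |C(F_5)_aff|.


Affine F_5-points: {(1, 2), (1, 3), (4, 2), (4, 3)}; count = 4.

For each of the 25 pairs (x, y) ∈ F_5², evaluate f(x, y) mod 5. Record the zeros.
  x = 0: [0↦1, 1↦4, 2↦3, 3↦3, 4↦4]  zeros at y ∈ ∅
  x = 1: [0↦3, 1↦1, 2↦0, 3↦0, 4↦1]  zeros at y ∈ {2, 3}
  x = 2: [0↦4, 1↦2, 2↦1, 3↦1, 4↦2]  zeros at y ∈ ∅
  x = 3: [0↦4, 1↦2, 2↦1, 3↦1, 4↦2]  zeros at y ∈ ∅
  x = 4: [0↦3, 1↦1, 2↦0, 3↦0, 4↦1]  zeros at y ∈ {2, 3}
Collecting zeros: affine points = {(1, 2), (1, 3), (4, 2), (4, 3)}.
Total count |C(F_5)_aff| = 4.


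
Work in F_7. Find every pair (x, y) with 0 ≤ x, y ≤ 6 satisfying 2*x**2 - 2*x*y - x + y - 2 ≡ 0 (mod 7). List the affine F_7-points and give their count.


Affine F_7-points: {(0, 2), (1, 6), (2, 6), (3, 4), (5, 4), (6, 2)}; count = 6.

For each of the 49 pairs (x, y) ∈ F_7², evaluate f(x, y) mod 7. Record the zeros.
  x = 0: [0↦5, 1↦6, 2↦0, 3↦1, 4↦2, 5↦3, 6↦4]  zeros at y ∈ {2}
  x = 1: [0↦6, 1↦5, 2↦4, 3↦3, 4↦2, 5↦1, 6↦0]  zeros at y ∈ {6}
  x = 2: [0↦4, 1↦1, 2↦5, 3↦2, 4↦6, 5↦3, 6↦0]  zeros at y ∈ {6}
  x = 3: [0↦6, 1↦1, 2↦3, 3↦5, 4↦0, 5↦2, 6↦4]  zeros at y ∈ {4}
  x = 4: [0↦5, 1↦5, 2↦5, 3↦5, 4↦5, 5↦5, 6↦5]  zeros at y ∈ ∅
  x = 5: [0↦1, 1↦6, 2↦4, 3↦2, 4↦0, 5↦5, 6↦3]  zeros at y ∈ {4}
  x = 6: [0↦1, 1↦4, 2↦0, 3↦3, 4↦6, 5↦2, 6↦5]  zeros at y ∈ {2}
Collecting zeros: affine points = {(0, 2), (1, 6), (2, 6), (3, 4), (5, 4), (6, 2)}.
Total count |C(F_7)_aff| = 6.


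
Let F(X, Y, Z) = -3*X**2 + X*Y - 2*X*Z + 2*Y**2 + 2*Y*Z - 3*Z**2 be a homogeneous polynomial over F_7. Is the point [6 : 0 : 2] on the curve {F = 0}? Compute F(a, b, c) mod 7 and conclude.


F(6,0,2) ≡ 3 (mod 7); P is NOT on the curve.

Evaluate F(6, 0, 2) term-by-term (mod 7).
  -3*X**2 ↦ -3·36·1·1 = -108
  X*Y ↦ 1·6·0·1 = 0
  -2*X*Z ↦ -2·6·1·2 = -24
  2*Y**2 ↦ 2·1·0·1 = 0
  2*Y*Z ↦ 2·1·0·2 = 0
  -3*Z**2 ↦ -3·1·1·4 = -12
Sum: F(6, 0, 2) = (-108) + (0) + (-24) + (0) + (0) + (-12) = -144.
Reducing mod 7: -144 ≡ 3 (mod 7).
Since F(a, b, c) ≡ 3 ≠ 0 (mod 7), P does NOT lie on the curve.


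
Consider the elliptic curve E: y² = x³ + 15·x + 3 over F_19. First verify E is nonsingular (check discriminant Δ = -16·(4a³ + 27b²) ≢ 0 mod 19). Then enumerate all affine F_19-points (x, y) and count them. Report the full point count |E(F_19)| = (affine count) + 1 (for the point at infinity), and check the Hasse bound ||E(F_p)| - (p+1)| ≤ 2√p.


Affine points = {(1, 0), (6, 9), (6, 10), (11, 6), (11, 13), (12, 7), (12, 12), (13, 1), (13, 18), (16, 8), (16, 11), (18, 5), (18, 14)}; affine count = 13; |E(F_19)| = 14.

Discriminant check: Δ ∝ 4a³ + 27b² = 4·15³ + 27·3² = 4·3375 + 27·9 ≡ 6 (mod 19). Nonzero ⇒ E is nonsingular.
For each x ∈ F_19, compute rhs = x³ + 15·x + 3 mod 19, then count y ∈ F_19 with y² ≡ rhs.
  x = 0: rhs = 3, matching y values: none (0 points).
  x = 1: rhs = 0, matching y values: 0 (1 points).
  x = 2: rhs = 3, matching y values: none (0 points).
  x = 3: rhs = 18, matching y values: none (0 points).
  x = 4: rhs = 13, matching y values: none (0 points).
  x = 5: rhs = 13, matching y values: none (0 points).
  x = 6: rhs = 5, matching y values: 9, 10 (2 points).
  x = 7: rhs = 14, matching y values: none (0 points).
  x = 8: rhs = 8, matching y values: none (0 points).
  x = 9: rhs = 12, matching y values: none (0 points).
  x = 10: rhs = 13, matching y values: none (0 points).
  x = 11: rhs = 17, matching y values: 6, 13 (2 points).
  x = 12: rhs = 11, matching y values: 7, 12 (2 points).
  x = 13: rhs = 1, matching y values: 1, 18 (2 points).
  x = 14: rhs = 12, matching y values: none (0 points).
  x = 15: rhs = 12, matching y values: none (0 points).
  x = 16: rhs = 7, matching y values: 8, 11 (2 points).
  x = 17: rhs = 3, matching y values: none (0 points).
  x = 18: rhs = 6, matching y values: 5, 14 (2 points).
Total affine count: 13.
Full point count |E(F_19)| = 13 + 1 = 14.
Hasse bound: |14 − (19+1)| = |-6| = 6 ≤ 2√19 ≈ 8.7178 ✓.


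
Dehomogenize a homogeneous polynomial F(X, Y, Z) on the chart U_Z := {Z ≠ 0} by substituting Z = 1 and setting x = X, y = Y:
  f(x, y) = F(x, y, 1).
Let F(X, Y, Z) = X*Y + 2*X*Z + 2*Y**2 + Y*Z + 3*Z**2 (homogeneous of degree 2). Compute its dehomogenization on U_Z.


f(x, y) = x*y + 2*x + 2*y**2 + y + 3

On U_Z we set Z = 1. Each monomial c·X^i·Y^j·Z^k in F becomes c·x^i·y^j·1^k = c·x^i·y^j.
Substituting Z = 1: F(X, Y, 1) = x*y + 2*x + 2*y**2 + y + 3.
Note: deg(f) ≤ deg(F) = 2; strict inequality happens when F is divisible by Z (lost terms).


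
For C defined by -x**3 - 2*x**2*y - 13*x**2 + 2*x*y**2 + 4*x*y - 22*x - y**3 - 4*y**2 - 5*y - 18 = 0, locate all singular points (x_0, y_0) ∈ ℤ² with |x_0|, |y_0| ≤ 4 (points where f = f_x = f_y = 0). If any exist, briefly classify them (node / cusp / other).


Singular points: {(-2, -3)}; classification: node.

Compute partial derivatives:
  f_x = -3*x**2 - 4*x*y - 26*x + 2*y**2 + 4*y - 22.
  f_y = -2*x**2 + 4*x*y + 4*x - 3*y**2 - 8*y - 5.
Scan x_0 ∈ {−4, ..., 4}. For each x_0, f_y(x_0, y) is a polynomial in y; find its integer roots y ∈ {−4, ..., 4}, then test f_x and f at those candidates.
  x = -4: f_y(-4, y) = -3*y**2 - 24*y - 53; no integer root y with |y| ≤ 4.
  x = -3: f_y(-3, y) = -3*y**2 - 20*y - 35; no integer root y with |y| ≤ 4.
  x = -2: f_y(-2, y) = -3*y**2 - 16*y - 21; vanishes at y ∈ {-3}. (-2, -3): f_x = 0, f = 0 — SINGULAR.
  x = -1: f_y(-1, y) = -3*y**2 - 12*y - 11; no integer root y with |y| ≤ 4.
  x = 0: f_y(0, y) = -3*y**2 - 8*y - 5; vanishes at y ∈ {-1}. (0, -1): f_x = -24 ≠ 0.
  x = 1: f_y(1, y) = -3*y**2 - 4*y - 3; no integer root y with |y| ≤ 4.
  x = 2: f_y(2, y) = -3*y**2 - 5; no integer root y with |y| ≤ 4.
  x = 3: f_y(3, y) = -3*y**2 + 4*y - 11; no integer root y with |y| ≤ 4.
  x = 4: f_y(4, y) = -3*y**2 + 8*y - 21; no integer root y with |y| ≤ 4.
Only singular point on the grid: (-2, -3).
Classify: substitute x = -2 + u, y = -3 + v and expand: f = -u**3 - 2*u**2*v - u**2 + 2*u*v**2 - v**3 + v**2.
No constant or linear terms (consistent with a singular point). Quadratic part: -u**2 + v**2. Cubic part: -u**3 - 2*u**2*v + 2*u*v**2 - v**3.
The quadratic part v**2 - u**2 = (v − u)(v + u) splits into two distinct linear factors, so there are two distinct tangent lines y − -3 = ±(x − -2) — this is a node (ordinary double point).
Classification: node.


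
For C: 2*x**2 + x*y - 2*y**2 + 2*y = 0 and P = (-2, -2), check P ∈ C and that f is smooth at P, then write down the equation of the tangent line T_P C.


Tangent line at P: -10*x + 8*y - 4 = 0.

Step 1: f(-2, -2) = 0, so P lies on C.
Step 2: partial derivatives
  f_x(x, y) = 4*x + y, f_y(x, y) = x - 4*y + 2.
  f_x(P) = -10, f_y(P) = 8 (gradient nonzero, so P is smooth).
Step 3: tangent line at P: -10·(x − -2) + 8·(y − -2) = 0.
Expanding: -10*x + 8*y - 4 = 0.


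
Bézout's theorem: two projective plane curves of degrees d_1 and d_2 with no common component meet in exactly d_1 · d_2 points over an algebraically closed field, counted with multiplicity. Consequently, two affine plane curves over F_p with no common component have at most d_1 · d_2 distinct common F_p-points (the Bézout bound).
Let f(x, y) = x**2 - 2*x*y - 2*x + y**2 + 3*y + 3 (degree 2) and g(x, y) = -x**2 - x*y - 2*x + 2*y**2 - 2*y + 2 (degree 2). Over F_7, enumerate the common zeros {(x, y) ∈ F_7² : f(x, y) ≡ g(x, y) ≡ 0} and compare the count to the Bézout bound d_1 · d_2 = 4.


Common zeros: {(0, 3), (4, 4)}; count = 2; Bézout bound = 4.

deg(f) = 2, deg(g) = 2, so Bézout bound = 4.
Scan x ∈ F_7. For each x, list the y ∈ F_7 with f(x, y) ≡ 0 and those with g(x, y) ≡ 0 (mod 7); the common zeros in that column are the intersection.
  x = 0: f ≡ 0 at y ∈ {1, 3}; g ≡ 0 at y ∈ {3, 5}; common: {3}.
  x = 1: f ≡ 0 at y ∈ {3}; g ≡ 0 at y ∈ ∅; common: ∅.
  x = 2: f ≡ 0 at y ∈ ∅; g ≡ 0 at y ∈ {3, 6}; common: ∅.
  x = 3: f ≡ 0 at y ∈ ∅; g ≡ 0 at y ∈ ∅; common: ∅.
  x = 4: f ≡ 0 at y ∈ {1, 4}; g ≡ 0 at y ∈ {4, 6}; common: {4}.
  x = 5: f ≡ 0 at y ∈ ∅; g ≡ 0 at y ∈ ∅; common: ∅.
  x = 6: f ≡ 0 at y ∈ {4, 5}; g ≡ 0 at y ∈ ∅; common: ∅.
Collecting: common zeros = {(0, 3), (4, 4)}, so the count is 2.
Comparison with the Bézout bound: 2 ≤ 4 = deg(f)·deg(g), as expected for curves with no common component (the affine F_7-count falls short of the bound because intersections may lie at infinity, over extension fields, or carry multiplicity).


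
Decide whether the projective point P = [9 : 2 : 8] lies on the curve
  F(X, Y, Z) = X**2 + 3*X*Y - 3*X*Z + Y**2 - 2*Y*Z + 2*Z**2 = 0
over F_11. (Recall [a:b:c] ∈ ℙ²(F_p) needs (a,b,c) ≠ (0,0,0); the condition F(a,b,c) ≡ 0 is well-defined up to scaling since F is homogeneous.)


F(9,2,8) ≡ 8 (mod 11); P is NOT on the curve.

Evaluate F(9, 2, 8) term-by-term (mod 11).
  X**2 ↦ 1·81·1·1 = 81
  3*X*Y ↦ 3·9·2·1 = 54
  -3*X*Z ↦ -3·9·1·8 = -216
  Y**2 ↦ 1·1·4·1 = 4
  -2*Y*Z ↦ -2·1·2·8 = -32
  2*Z**2 ↦ 2·1·1·64 = 128
Sum: F(9, 2, 8) = (81) + (54) + (-216) + (4) + (-32) + (128) = 19.
Reducing mod 11: 19 ≡ 8 (mod 11).
Since F(a, b, c) ≡ 8 ≠ 0 (mod 11), P does NOT lie on the curve.


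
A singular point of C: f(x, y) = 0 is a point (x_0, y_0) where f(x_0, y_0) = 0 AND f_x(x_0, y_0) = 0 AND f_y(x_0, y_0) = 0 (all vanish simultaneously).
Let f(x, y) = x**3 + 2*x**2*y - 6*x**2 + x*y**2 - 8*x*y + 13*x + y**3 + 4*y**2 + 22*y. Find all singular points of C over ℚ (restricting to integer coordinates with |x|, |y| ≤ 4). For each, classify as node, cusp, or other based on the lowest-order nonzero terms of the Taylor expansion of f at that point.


Singular points: {(3, -2)}; classification: node.

Compute partial derivatives:
  f_x = 3*x**2 + 4*x*y - 12*x + y**2 - 8*y + 13.
  f_y = 2*x**2 + 2*x*y - 8*x + 3*y**2 + 8*y + 22.
Scan x_0 ∈ {−4, ..., 4}. For each x_0, f_y(x_0, y) is a polynomial in y; find its integer roots y ∈ {−4, ..., 4}, then test f_x and f at those candidates.
  x = -4: f_y(-4, y) = 3*y**2 + 86; no integer root y with |y| ≤ 4.
  x = -3: f_y(-3, y) = 3*y**2 + 2*y + 64; no integer root y with |y| ≤ 4.
  x = -2: f_y(-2, y) = 3*y**2 + 4*y + 46; no integer root y with |y| ≤ 4.
  x = -1: f_y(-1, y) = 3*y**2 + 6*y + 32; no integer root y with |y| ≤ 4.
  x = 0: f_y(0, y) = 3*y**2 + 8*y + 22; no integer root y with |y| ≤ 4.
  x = 1: f_y(1, y) = 3*y**2 + 10*y + 16; no integer root y with |y| ≤ 4.
  x = 2: f_y(2, y) = 3*y**2 + 12*y + 14; no integer root y with |y| ≤ 4.
  x = 3: f_y(3, y) = 3*y**2 + 14*y + 16; vanishes at y ∈ {-2}. (3, -2): f_x = 0, f = 0 — SINGULAR.
  x = 4: f_y(4, y) = 3*y**2 + 16*y + 22; no integer root y with |y| ≤ 4.
Only singular point on the grid: (3, -2).
Classify: substitute x = 3 + u, y = -2 + v and expand: f = u**3 + 2*u**2*v - u**2 + u*v**2 + v**3 + v**2.
No constant or linear terms (consistent with a singular point). Quadratic part: -u**2 + v**2. Cubic part: u**3 + 2*u**2*v + u*v**2 + v**3.
The quadratic part v**2 - u**2 = (v − u)(v + u) splits into two distinct linear factors, so there are two distinct tangent lines y − -2 = ±(x − 3) — this is a node (ordinary double point).
Classification: node.


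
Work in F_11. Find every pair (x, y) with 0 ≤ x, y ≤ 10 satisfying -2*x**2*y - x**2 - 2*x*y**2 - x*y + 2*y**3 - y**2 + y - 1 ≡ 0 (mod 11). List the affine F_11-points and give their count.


Affine F_11-points: {(1, 8), (2, 8), (5, 9), (8, 9)}; count = 4.

For each of the 121 pairs (x, y) ∈ F_11², evaluate f(x, y) mod 11. Record the zeros.
  x = 0: [0↦10, 1↦1, 2↦2, 3↦3, 4↦5, 5↦9, 6↦5, 7↦5, 8↦10, 9↦10, 10↦6]  zeros at y ∈ ∅
  x = 1: [0↦9, 1↦6, 2↦9, 3↦8, 4↦4, 5↦9, 6↦2, 7↦6, 8↦0, 9↦7, 10↦6]  zeros at y ∈ {8}
  x = 2: [0↦6, 1↦5, 2↦6, 3↦10, 4↦7, 5↦9, 6↦6, 7↦10, 8↦0, 9↦10, 10↦8]  zeros at y ∈ {8}
  x = 3: [0↦1, 1↦9, 2↦4, 3↦9, 4↦3, 5↦9, 6↦6, 7↦6, 8↦10, 9↦8, 10↦1]  zeros at y ∈ ∅
  x = 4: [0↦5, 1↦7, 2↦3, 3↦5, 4↦3, 5↦9, 6↦2, 7↦5, 8↦8, 9↦1, 10↦7]  zeros at y ∈ ∅
  x = 5: [0↦7, 1↦10, 2↦3, 3↦9, 4↦7, 5↦9, 6↦5, 7↦7, 8↦5, 9↦0, 10↦4]  zeros at y ∈ {9}
  x = 6: [0↦7, 1↦7, 2↦4, 3↦10, 4↦4, 5↦9, 6↦4, 7↦1, 8↦1, 9↦5, 10↦3]  zeros at y ∈ ∅
  x = 7: [0↦5, 1↦9, 2↦6, 3↦8, 4↦5, 5↦9, 6↦10, 7↦9, 8↦7, 9↦5, 10↦4]  zeros at y ∈ ∅
  x = 8: [0↦1, 1↦5, 2↦9, 3↦3, 4↦10, 5↦9, 6↦1, 7↦9, 8↦1, 9↦0, 10↦7]  zeros at y ∈ {9}
  x = 9: [0↦6, 1↦6, 2↦2, 3↦6, 4↦8, 5↦9, 6↦10, 7↦1, 8↦5, 9↦1, 10↦1]  zeros at y ∈ ∅
  x = 10: [0↦9, 1↦1, 2↦7, 3↦6, 4↦10, 5↦9, 6↦4, 7↦7, 8↦8, 9↦8, 10↦8]  zeros at y ∈ ∅
Collecting zeros: affine points = {(1, 8), (2, 8), (5, 9), (8, 9)}.
Total count |C(F_11)_aff| = 4.


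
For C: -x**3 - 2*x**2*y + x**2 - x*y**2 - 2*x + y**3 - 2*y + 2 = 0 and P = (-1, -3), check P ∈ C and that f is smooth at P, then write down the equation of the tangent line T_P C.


Tangent line at P: -28*x + 17*y + 23 = 0.

Step 1: f(-1, -3) = 0, so P lies on C.
Step 2: partial derivatives
  f_x(x, y) = -3*x**2 - 4*x*y + 2*x - y**2 - 2, f_y(x, y) = -2*x**2 - 2*x*y + 3*y**2 - 2.
  f_x(P) = -28, f_y(P) = 17 (gradient nonzero, so P is smooth).
Step 3: tangent line at P: -28·(x − -1) + 17·(y − -3) = 0.
Expanding: -28*x + 17*y + 23 = 0.


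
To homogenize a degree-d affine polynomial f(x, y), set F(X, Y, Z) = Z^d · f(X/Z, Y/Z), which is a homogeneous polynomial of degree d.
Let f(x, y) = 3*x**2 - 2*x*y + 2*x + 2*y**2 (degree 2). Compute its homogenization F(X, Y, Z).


F(X, Y, Z) = 3*X**2 - 2*X*Y + 2*X*Z + 2*Y**2

deg(f) = 2.
Substitute x = X/Z, y = Y/Z into f, then multiply by Z^2.
  monomial 3·x^2·y^0 ↦ 3·X^2·Y^0·Z^0.
  monomial -2·x^1·y^1 ↦ -2·X^1·Y^1·Z^0.
  monomial 2·x^1·y^0 ↦ 2·X^1·Y^0·Z^1.
  monomial 2·x^0·y^2 ↦ 2·X^0·Y^2·Z^0.
Collecting: F(X, Y, Z) = 3*X**2 - 2*X*Y + 2*X*Z + 2*Y**2.


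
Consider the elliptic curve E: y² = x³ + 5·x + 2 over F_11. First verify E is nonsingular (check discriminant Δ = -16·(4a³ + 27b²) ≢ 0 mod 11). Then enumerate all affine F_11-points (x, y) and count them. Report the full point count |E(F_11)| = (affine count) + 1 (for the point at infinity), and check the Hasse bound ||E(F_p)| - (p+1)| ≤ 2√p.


Affine points = {(2, 3), (2, 8), (3, 0), (4, 3), (4, 8), (5, 3), (5, 8), (8, 2), (8, 9)}; affine count = 9; |E(F_11)| = 10.

Discriminant check: Δ ∝ 4a³ + 27b² = 4·5³ + 27·2² = 4·125 + 27·4 ≡ 3 (mod 11). Nonzero ⇒ E is nonsingular.
For each x ∈ F_11, compute rhs = x³ + 5·x + 2 mod 11, then count y ∈ F_11 with y² ≡ rhs.
  x = 0: rhs = 2, matching y values: none (0 points).
  x = 1: rhs = 8, matching y values: none (0 points).
  x = 2: rhs = 9, matching y values: 3, 8 (2 points).
  x = 3: rhs = 0, matching y values: 0 (1 points).
  x = 4: rhs = 9, matching y values: 3, 8 (2 points).
  x = 5: rhs = 9, matching y values: 3, 8 (2 points).
  x = 6: rhs = 6, matching y values: none (0 points).
  x = 7: rhs = 6, matching y values: none (0 points).
  x = 8: rhs = 4, matching y values: 2, 9 (2 points).
  x = 9: rhs = 6, matching y values: none (0 points).
  x = 10: rhs = 7, matching y values: none (0 points).
Total affine count: 9.
Full point count |E(F_11)| = 9 + 1 = 10.
Hasse bound: |10 − (11+1)| = |-2| = 2 ≤ 2√11 ≈ 6.6332 ✓.


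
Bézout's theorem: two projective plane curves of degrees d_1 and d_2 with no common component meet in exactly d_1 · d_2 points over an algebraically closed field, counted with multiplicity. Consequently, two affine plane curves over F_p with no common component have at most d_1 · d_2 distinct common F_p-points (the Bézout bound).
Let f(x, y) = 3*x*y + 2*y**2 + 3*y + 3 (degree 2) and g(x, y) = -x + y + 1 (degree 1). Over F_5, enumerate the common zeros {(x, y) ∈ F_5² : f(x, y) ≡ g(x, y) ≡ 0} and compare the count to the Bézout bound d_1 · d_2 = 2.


Common zeros: {(3, 2)}; count = 1; Bézout bound = 2.

deg(f) = 2, deg(g) = 1, so Bézout bound = 2.
Scan x ∈ F_5. For each x, list the y ∈ F_5 with f(x, y) ≡ 0 and those with g(x, y) ≡ 0 (mod 5); the common zeros in that column are the intersection.
  x = 0: f ≡ 0 at y ∈ {3}; g ≡ 0 at y ∈ {4}; common: ∅.
  x = 1: f ≡ 0 at y ∈ ∅; g ≡ 0 at y ∈ {0}; common: ∅.
  x = 2: f ≡ 0 at y ∈ ∅; g ≡ 0 at y ∈ {1}; common: ∅.
  x = 3: f ≡ 0 at y ∈ {2}; g ≡ 0 at y ∈ {2}; common: {2}.
  x = 4: f ≡ 0 at y ∈ {1, 4}; g ≡ 0 at y ∈ {3}; common: ∅.
Collecting: common zeros = {(3, 2)}, so the count is 1.
Comparison with the Bézout bound: 1 ≤ 2 = deg(f)·deg(g), as expected for curves with no common component (the affine F_5-count falls short of the bound because intersections may lie at infinity, over extension fields, or carry multiplicity).


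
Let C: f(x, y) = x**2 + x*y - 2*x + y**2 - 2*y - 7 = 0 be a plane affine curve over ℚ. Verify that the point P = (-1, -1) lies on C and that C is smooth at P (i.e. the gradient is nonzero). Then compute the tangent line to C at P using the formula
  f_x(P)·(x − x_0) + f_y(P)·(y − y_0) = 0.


Tangent line at P: -5*x - 5*y - 10 = 0.

Step 1: f(-1, -1) = 0, so P lies on C.
Step 2: partial derivatives
  f_x(x, y) = 2*x + y - 2, f_y(x, y) = x + 2*y - 2.
  f_x(P) = -5, f_y(P) = -5 (gradient nonzero, so P is smooth).
Step 3: tangent line at P: -5·(x − -1) + -5·(y − -1) = 0.
Expanding: -5*x - 5*y - 10 = 0.


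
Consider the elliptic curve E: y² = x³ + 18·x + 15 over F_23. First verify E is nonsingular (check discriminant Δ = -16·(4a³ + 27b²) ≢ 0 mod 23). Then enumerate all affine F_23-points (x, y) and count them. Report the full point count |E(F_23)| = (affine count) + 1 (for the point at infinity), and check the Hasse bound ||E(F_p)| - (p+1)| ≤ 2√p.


Affine points = {(2, 6), (2, 17), (3, 2), (3, 21), (4, 6), (4, 17), (5, 0), (7, 1), (7, 22), (8, 2), (8, 21), (9, 3), (9, 20), (11, 7), (11, 16), (12, 2), (12, 21), (13, 10), (13, 13), (15, 7), (15, 16), (16, 11), (16, 12), (17, 6), (17, 17), (20, 7), (20, 16)}; affine count = 27; |E(F_23)| = 28.

Discriminant check: Δ ∝ 4a³ + 27b² = 4·18³ + 27·15² = 4·5832 + 27·225 ≡ 9 (mod 23). Nonzero ⇒ E is nonsingular.
For each x ∈ F_23, compute rhs = x³ + 18·x + 15 mod 23, then count y ∈ F_23 with y² ≡ rhs.
  x = 0: rhs = 15, matching y values: none (0 points).
  x = 1: rhs = 11, matching y values: none (0 points).
  x = 2: rhs = 13, matching y values: 6, 17 (2 points).
  x = 3: rhs = 4, matching y values: 2, 21 (2 points).
  x = 4: rhs = 13, matching y values: 6, 17 (2 points).
  x = 5: rhs = 0, matching y values: 0 (1 points).
  x = 6: rhs = 17, matching y values: none (0 points).
  x = 7: rhs = 1, matching y values: 1, 22 (2 points).
  x = 8: rhs = 4, matching y values: 2, 21 (2 points).
  x = 9: rhs = 9, matching y values: 3, 20 (2 points).
  x = 10: rhs = 22, matching y values: none (0 points).
  x = 11: rhs = 3, matching y values: 7, 16 (2 points).
  x = 12: rhs = 4, matching y values: 2, 21 (2 points).
  x = 13: rhs = 8, matching y values: 10, 13 (2 points).
  x = 14: rhs = 21, matching y values: none (0 points).
  x = 15: rhs = 3, matching y values: 7, 16 (2 points).
  x = 16: rhs = 6, matching y values: 11, 12 (2 points).
  x = 17: rhs = 13, matching y values: 6, 17 (2 points).
  x = 18: rhs = 7, matching y values: none (0 points).
  x = 19: rhs = 17, matching y values: none (0 points).
  x = 20: rhs = 3, matching y values: 7, 16 (2 points).
  x = 21: rhs = 17, matching y values: none (0 points).
  x = 22: rhs = 19, matching y values: none (0 points).
Total affine count: 27.
Full point count |E(F_23)| = 27 + 1 = 28.
Hasse bound: |28 − (23+1)| = |4| = 4 ≤ 2√23 ≈ 9.5917 ✓.


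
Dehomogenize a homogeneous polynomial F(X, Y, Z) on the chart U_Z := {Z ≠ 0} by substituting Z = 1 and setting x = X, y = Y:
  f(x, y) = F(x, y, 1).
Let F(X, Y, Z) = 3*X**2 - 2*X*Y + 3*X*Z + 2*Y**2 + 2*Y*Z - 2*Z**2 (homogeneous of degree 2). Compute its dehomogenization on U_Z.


f(x, y) = 3*x**2 - 2*x*y + 3*x + 2*y**2 + 2*y - 2

On U_Z we set Z = 1. Each monomial c·X^i·Y^j·Z^k in F becomes c·x^i·y^j·1^k = c·x^i·y^j.
Substituting Z = 1: F(X, Y, 1) = 3*x**2 - 2*x*y + 3*x + 2*y**2 + 2*y - 2.
Note: deg(f) ≤ deg(F) = 2; strict inequality happens when F is divisible by Z (lost terms).


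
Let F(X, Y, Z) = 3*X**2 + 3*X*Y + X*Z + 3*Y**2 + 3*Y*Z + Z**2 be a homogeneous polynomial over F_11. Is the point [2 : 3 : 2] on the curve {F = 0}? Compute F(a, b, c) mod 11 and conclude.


F(2,3,2) ≡ 6 (mod 11); P is NOT on the curve.

Evaluate F(2, 3, 2) term-by-term (mod 11).
  3*X**2 ↦ 3·4·1·1 = 12
  3*X*Y ↦ 3·2·3·1 = 18
  X*Z ↦ 1·2·1·2 = 4
  3*Y**2 ↦ 3·1·9·1 = 27
  3*Y*Z ↦ 3·1·3·2 = 18
  Z**2 ↦ 1·1·1·4 = 4
Sum: F(2, 3, 2) = (12) + (18) + (4) + (27) + (18) + (4) = 83.
Reducing mod 11: 83 ≡ 6 (mod 11).
Since F(a, b, c) ≡ 6 ≠ 0 (mod 11), P does NOT lie on the curve.


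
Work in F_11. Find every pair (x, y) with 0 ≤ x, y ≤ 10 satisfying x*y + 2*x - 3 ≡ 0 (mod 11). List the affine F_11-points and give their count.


Affine F_11-points: {(1, 1), (2, 5), (3, 10), (4, 7), (5, 3), (6, 4), (7, 0), (8, 8), (9, 2), (10, 6)}; count = 10.

For each of the 121 pairs (x, y) ∈ F_11², evaluate f(x, y) mod 11. Record the zeros.
  x = 0: [0↦8, 1↦8, 2↦8, 3↦8, 4↦8, 5↦8, 6↦8, 7↦8, 8↦8, 9↦8, 10↦8]  zeros at y ∈ ∅
  x = 1: [0↦10, 1↦0, 2↦1, 3↦2, 4↦3, 5↦4, 6↦5, 7↦6, 8↦7, 9↦8, 10↦9]  zeros at y ∈ {1}
  x = 2: [0↦1, 1↦3, 2↦5, 3↦7, 4↦9, 5↦0, 6↦2, 7↦4, 8↦6, 9↦8, 10↦10]  zeros at y ∈ {5}
  x = 3: [0↦3, 1↦6, 2↦9, 3↦1, 4↦4, 5↦7, 6↦10, 7↦2, 8↦5, 9↦8, 10↦0]  zeros at y ∈ {10}
  x = 4: [0↦5, 1↦9, 2↦2, 3↦6, 4↦10, 5↦3, 6↦7, 7↦0, 8↦4, 9↦8, 10↦1]  zeros at y ∈ {7}
  x = 5: [0↦7, 1↦1, 2↦6, 3↦0, 4↦5, 5↦10, 6↦4, 7↦9, 8↦3, 9↦8, 10↦2]  zeros at y ∈ {3}
  x = 6: [0↦9, 1↦4, 2↦10, 3↦5, 4↦0, 5↦6, 6↦1, 7↦7, 8↦2, 9↦8, 10↦3]  zeros at y ∈ {4}
  x = 7: [0↦0, 1↦7, 2↦3, 3↦10, 4↦6, 5↦2, 6↦9, 7↦5, 8↦1, 9↦8, 10↦4]  zeros at y ∈ {0}
  x = 8: [0↦2, 1↦10, 2↦7, 3↦4, 4↦1, 5↦9, 6↦6, 7↦3, 8↦0, 9↦8, 10↦5]  zeros at y ∈ {8}
  x = 9: [0↦4, 1↦2, 2↦0, 3↦9, 4↦7, 5↦5, 6↦3, 7↦1, 8↦10, 9↦8, 10↦6]  zeros at y ∈ {2}
  x = 10: [0↦6, 1↦5, 2↦4, 3↦3, 4↦2, 5↦1, 6↦0, 7↦10, 8↦9, 9↦8, 10↦7]  zeros at y ∈ {6}
Collecting zeros: affine points = {(1, 1), (2, 5), (3, 10), (4, 7), (5, 3), (6, 4), (7, 0), (8, 8), (9, 2), (10, 6)}.
Total count |C(F_11)_aff| = 10.


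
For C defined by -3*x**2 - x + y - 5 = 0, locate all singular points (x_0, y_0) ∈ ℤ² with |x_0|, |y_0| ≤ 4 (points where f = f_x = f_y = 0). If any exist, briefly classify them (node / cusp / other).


No singular points in the scanned grid; C is smooth there.

Compute partial derivatives:
  f_x = -6*x - 1.
  f_y = 1.
f_y = 1 is a nonzero constant, so f_y never vanishes: no point (x, y) can satisfy f = f_x = f_y = 0. In particular no (x, y) ∈ {−4, ..., 4}² is singular; the curve is smooth.


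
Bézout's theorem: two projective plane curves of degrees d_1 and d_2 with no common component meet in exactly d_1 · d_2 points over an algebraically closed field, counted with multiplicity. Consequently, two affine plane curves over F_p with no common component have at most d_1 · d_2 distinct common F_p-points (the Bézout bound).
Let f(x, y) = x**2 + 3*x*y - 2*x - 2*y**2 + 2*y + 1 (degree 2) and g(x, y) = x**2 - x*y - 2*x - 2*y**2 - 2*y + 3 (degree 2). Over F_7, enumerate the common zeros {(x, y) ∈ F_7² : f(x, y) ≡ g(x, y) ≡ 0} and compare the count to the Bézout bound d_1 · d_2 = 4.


Common zeros: {(5, 3)}; count = 1; Bézout bound = 4.

deg(f) = 2, deg(g) = 2, so Bézout bound = 4.
Scan x ∈ F_7. For each x, list the y ∈ F_7 with f(x, y) ≡ 0 and those with g(x, y) ≡ 0 (mod 7); the common zeros in that column are the intersection.
  x = 0: f ≡ 0 at y ∈ ∅; g ≡ 0 at y ∈ {3}; common: ∅.
  x = 1: f ≡ 0 at y ∈ {0, 6}; g ≡ 0 at y ∈ {4, 5}; common: ∅.
  x = 2: f ≡ 0 at y ∈ {1, 3}; g ≡ 0 at y ∈ ∅; common: ∅.
  x = 3: f ≡ 0 at y ∈ ∅; g ≡ 0 at y ∈ ∅; common: ∅.
  x = 4: f ≡ 0 at y ∈ {1, 6}; g ≡ 0 at y ∈ ∅; common: ∅.
  x = 5: f ≡ 0 at y ∈ {2, 3}; g ≡ 0 at y ∈ {3, 4}; common: {3}.
  x = 6: f ≡ 0 at y ∈ ∅; g ≡ 0 at y ∈ {5}; common: ∅.
Collecting: common zeros = {(5, 3)}, so the count is 1.
Comparison with the Bézout bound: 1 ≤ 4 = deg(f)·deg(g), as expected for curves with no common component (the affine F_7-count falls short of the bound because intersections may lie at infinity, over extension fields, or carry multiplicity).


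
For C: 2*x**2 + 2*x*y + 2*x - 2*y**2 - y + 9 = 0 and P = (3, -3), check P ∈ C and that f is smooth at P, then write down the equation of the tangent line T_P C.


Tangent line at P: 8*x + 17*y + 27 = 0.

Step 1: f(3, -3) = 0, so P lies on C.
Step 2: partial derivatives
  f_x(x, y) = 4*x + 2*y + 2, f_y(x, y) = 2*x - 4*y - 1.
  f_x(P) = 8, f_y(P) = 17 (gradient nonzero, so P is smooth).
Step 3: tangent line at P: 8·(x − 3) + 17·(y − -3) = 0.
Expanding: 8*x + 17*y + 27 = 0.


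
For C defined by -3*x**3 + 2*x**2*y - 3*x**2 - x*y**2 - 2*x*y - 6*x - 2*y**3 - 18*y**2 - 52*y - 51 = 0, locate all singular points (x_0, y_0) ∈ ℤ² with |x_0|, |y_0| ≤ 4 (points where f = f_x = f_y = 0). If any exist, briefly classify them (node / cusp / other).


Singular points: {(-1, -3)}; classification: cusp.

Compute partial derivatives:
  f_x = -9*x**2 + 4*x*y - 6*x - y**2 - 2*y - 6.
  f_y = 2*x**2 - 2*x*y - 2*x - 6*y**2 - 36*y - 52.
Scan x_0 ∈ {−4, ..., 4}. For each x_0, f_y(x_0, y) is a polynomial in y; find its integer roots y ∈ {−4, ..., 4}, then test f_x and f at those candidates.
  x = -4: f_y(-4, y) = -6*y**2 - 28*y - 12; no integer root y with |y| ≤ 4.
  x = -3: f_y(-3, y) = -6*y**2 - 30*y - 28; no integer root y with |y| ≤ 4.
  x = -2: f_y(-2, y) = -6*y**2 - 32*y - 40; vanishes at y ∈ {-2}. (-2, -2): f_x = -14 ≠ 0.
  x = -1: f_y(-1, y) = -6*y**2 - 34*y - 48; vanishes at y ∈ {-3}. (-1, -3): f_x = 0, f = 0 — SINGULAR.
  x = 0: f_y(0, y) = -6*y**2 - 36*y - 52; no integer root y with |y| ≤ 4.
  x = 1: f_y(1, y) = -6*y**2 - 38*y - 52; vanishes at y ∈ {-2}. (1, -2): f_x = -29 ≠ 0.
  x = 2: f_y(2, y) = -6*y**2 - 40*y - 48; no integer root y with |y| ≤ 4.
  x = 3: f_y(3, y) = -6*y**2 - 42*y - 40; no integer root y with |y| ≤ 4.
  x = 4: f_y(4, y) = -6*y**2 - 44*y - 28; no integer root y with |y| ≤ 4.
Only singular point on the grid: (-1, -3).
Classify: substitute x = -1 + u, y = -3 + v and expand: f = -3*u**3 + 2*u**2*v - u*v**2 - 2*v**3 + v**2.
No constant or linear terms (consistent with a singular point). Quadratic part: v**2. Cubic part: -3*u**3 + 2*u**2*v - u*v**2 - 2*v**3.
The quadratic part v**2 is a perfect square, so there is a single (double) tangent line v = 0, i.e. y = -3. Restricting the cubic part to that line (v = 0) leaves -3*u**3 ≠ 0, so f is not divisible by v and the branch is v² ≈ 3*u**3 to lowest order — this is a cusp.
Classification: cusp.


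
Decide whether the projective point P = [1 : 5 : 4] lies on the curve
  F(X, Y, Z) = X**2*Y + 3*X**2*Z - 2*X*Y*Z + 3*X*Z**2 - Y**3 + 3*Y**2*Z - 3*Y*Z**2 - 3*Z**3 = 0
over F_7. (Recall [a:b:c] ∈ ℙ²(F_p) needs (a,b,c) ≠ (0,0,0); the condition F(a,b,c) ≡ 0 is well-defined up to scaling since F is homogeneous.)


F(1,5,4) ≡ 6 (mod 7); P is NOT on the curve.

Evaluate F(1, 5, 4) term-by-term (mod 7).
  X**2*Y ↦ 1·1·5·1 = 5
  3*X**2*Z ↦ 3·1·1·4 = 12
  -2*X*Y*Z ↦ -2·1·5·4 = -40
  3*X*Z**2 ↦ 3·1·1·16 = 48
  -Y**3 ↦ -1·1·125·1 = -125
  3*Y**2*Z ↦ 3·1·25·4 = 300
  -3*Y*Z**2 ↦ -3·1·5·16 = -240
  -3*Z**3 ↦ -3·1·1·64 = -192
Sum: F(1, 5, 4) = (5) + (12) + (-40) + (48) + (-125) + (300) + (-240) + (-192) = -232.
Reducing mod 7: -232 ≡ 6 (mod 7).
Since F(a, b, c) ≡ 6 ≠ 0 (mod 7), P does NOT lie on the curve.


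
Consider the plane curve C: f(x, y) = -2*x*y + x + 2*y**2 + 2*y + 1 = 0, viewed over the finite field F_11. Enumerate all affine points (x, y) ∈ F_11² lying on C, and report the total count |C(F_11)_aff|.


Affine F_11-points: {(5, 1), (5, 3), (6, 8), (7, 7), (7, 10), (8, 2), (8, 5), (9, 4), (10, 0), (10, 9)}; count = 10.

For each of the 121 pairs (x, y) ∈ F_11², evaluate f(x, y) mod 11. Record the zeros.
  x = 0: [0↦1, 1↦5, 2↦2, 3↦3, 4↦8, 5↦6, 6↦8, 7↦3, 8↦2, 9↦5, 10↦1]  zeros at y ∈ ∅
  x = 1: [0↦2, 1↦4, 2↦10, 3↦9, 4↦1, 5↦8, 6↦8, 7↦1, 8↦9, 9↦10, 10↦4]  zeros at y ∈ ∅
  x = 2: [0↦3, 1↦3, 2↦7, 3↦4, 4↦5, 5↦10, 6↦8, 7↦10, 8↦5, 9↦4, 10↦7]  zeros at y ∈ ∅
  x = 3: [0↦4, 1↦2, 2↦4, 3↦10, 4↦9, 5↦1, 6↦8, 7↦8, 8↦1, 9↦9, 10↦10]  zeros at y ∈ ∅
  x = 4: [0↦5, 1↦1, 2↦1, 3↦5, 4↦2, 5↦3, 6↦8, 7↦6, 8↦8, 9↦3, 10↦2]  zeros at y ∈ ∅
  x = 5: [0↦6, 1↦0, 2↦9, 3↦0, 4↦6, 5↦5, 6↦8, 7↦4, 8↦4, 9↦8, 10↦5]  zeros at y ∈ {1, 3}
  x = 6: [0↦7, 1↦10, 2↦6, 3↦6, 4↦10, 5↦7, 6↦8, 7↦2, 8↦0, 9↦2, 10↦8]  zeros at y ∈ {8}
  x = 7: [0↦8, 1↦9, 2↦3, 3↦1, 4↦3, 5↦9, 6↦8, 7↦0, 8↦7, 9↦7, 10↦0]  zeros at y ∈ {7, 10}
  x = 8: [0↦9, 1↦8, 2↦0, 3↦7, 4↦7, 5↦0, 6↦8, 7↦9, 8↦3, 9↦1, 10↦3]  zeros at y ∈ {2, 5}
  x = 9: [0↦10, 1↦7, 2↦8, 3↦2, 4↦0, 5↦2, 6↦8, 7↦7, 8↦10, 9↦6, 10↦6]  zeros at y ∈ {4}
  x = 10: [0↦0, 1↦6, 2↦5, 3↦8, 4↦4, 5↦4, 6↦8, 7↦5, 8↦6, 9↦0, 10↦9]  zeros at y ∈ {0, 9}
Collecting zeros: affine points = {(5, 1), (5, 3), (6, 8), (7, 7), (7, 10), (8, 2), (8, 5), (9, 4), (10, 0), (10, 9)}.
Total count |C(F_11)_aff| = 10.


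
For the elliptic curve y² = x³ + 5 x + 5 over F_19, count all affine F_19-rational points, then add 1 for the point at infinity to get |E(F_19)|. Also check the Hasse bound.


Affine points = {(0, 9), (0, 10), (1, 7), (1, 12), (2, 2), (2, 17), (3, 3), (3, 16), (6, 2), (6, 17), (8, 5), (8, 14), (9, 0), (11, 2), (11, 17), (12, 8), (12, 11), (13, 5), (13, 14), (14, 8), (14, 11), (15, 4), (15, 15), (16, 1), (16, 18), (17, 5), (17, 14)}; affine count = 27; |E(F_19)| = 28.

Discriminant check: Δ ∝ 4a³ + 27b² = 4·5³ + 27·5² = 4·125 + 27·25 ≡ 16 (mod 19). Nonzero ⇒ E is nonsingular.
For each x ∈ F_19, compute rhs = x³ + 5·x + 5 mod 19, then count y ∈ F_19 with y² ≡ rhs.
  x = 0: rhs = 5, matching y values: 9, 10 (2 points).
  x = 1: rhs = 11, matching y values: 7, 12 (2 points).
  x = 2: rhs = 4, matching y values: 2, 17 (2 points).
  x = 3: rhs = 9, matching y values: 3, 16 (2 points).
  x = 4: rhs = 13, matching y values: none (0 points).
  x = 5: rhs = 3, matching y values: none (0 points).
  x = 6: rhs = 4, matching y values: 2, 17 (2 points).
  x = 7: rhs = 3, matching y values: none (0 points).
  x = 8: rhs = 6, matching y values: 5, 14 (2 points).
  x = 9: rhs = 0, matching y values: 0 (1 points).
  x = 10: rhs = 10, matching y values: none (0 points).
  x = 11: rhs = 4, matching y values: 2, 17 (2 points).
  x = 12: rhs = 7, matching y values: 8, 11 (2 points).
  x = 13: rhs = 6, matching y values: 5, 14 (2 points).
  x = 14: rhs = 7, matching y values: 8, 11 (2 points).
  x = 15: rhs = 16, matching y values: 4, 15 (2 points).
  x = 16: rhs = 1, matching y values: 1, 18 (2 points).
  x = 17: rhs = 6, matching y values: 5, 14 (2 points).
  x = 18: rhs = 18, matching y values: none (0 points).
Total affine count: 27.
Full point count |E(F_19)| = 27 + 1 = 28.
Hasse bound: |28 − (19+1)| = |8| = 8 ≤ 2√19 ≈ 8.7178 ✓.


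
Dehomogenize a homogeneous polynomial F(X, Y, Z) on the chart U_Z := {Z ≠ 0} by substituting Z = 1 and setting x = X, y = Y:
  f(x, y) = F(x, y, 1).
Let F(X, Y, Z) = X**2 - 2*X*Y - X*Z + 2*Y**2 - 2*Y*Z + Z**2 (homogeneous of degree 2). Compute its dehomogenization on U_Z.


f(x, y) = x**2 - 2*x*y - x + 2*y**2 - 2*y + 1

On U_Z we set Z = 1. Each monomial c·X^i·Y^j·Z^k in F becomes c·x^i·y^j·1^k = c·x^i·y^j.
Substituting Z = 1: F(X, Y, 1) = x**2 - 2*x*y - x + 2*y**2 - 2*y + 1.
Note: deg(f) ≤ deg(F) = 2; strict inequality happens when F is divisible by Z (lost terms).
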